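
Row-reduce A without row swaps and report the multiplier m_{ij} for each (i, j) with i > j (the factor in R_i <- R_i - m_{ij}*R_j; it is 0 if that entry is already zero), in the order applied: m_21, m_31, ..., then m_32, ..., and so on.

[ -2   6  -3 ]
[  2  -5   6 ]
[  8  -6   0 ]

multipliers: -1, -4, 18

Forward elimination:
R2 <- R2 - (-1)*R1:  [ 0  1  3 ]
R3 <- R3 - (-4)*R1:  [   0   18  -12 ]
R3 <- R3 - (18)*R2:  [   0    0  -66 ]
Multipliers (in order of application): m_{21} = -1, m_{31} = -4, m_{32} = 18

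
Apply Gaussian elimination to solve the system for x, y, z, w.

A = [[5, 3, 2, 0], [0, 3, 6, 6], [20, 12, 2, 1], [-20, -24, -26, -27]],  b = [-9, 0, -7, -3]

Forward elimination on [A|b]:
R3 <- R3 - (4)*R1:  [  0   0  -6   1  29 ]
R4 <- R4 - (-4)*R1:  [   0  -12  -18  -27  -39 ]
R4 <- R4 - (-4)*R2:  [   0    0    6   -3  -39 ]
R4 <- R4 - (-1)*R3:  [   0    0    0   -2  -10 ]
Row echelon form:
[ 5  3   2   0  |   -9 ]
[ 0  3   6   6  |    0 ]
[ 0  0  -6   1  |   29 ]
[ 0  0   0  -2  |  -10 ]
Back-substitution:
w = (-10) / -2 = 5
z = (29 - (1)*(5)) / -6 = -4
y = (0 - (6)*(-4) - (6)*(5)) / 3 = -2
x = (-9 - (3)*(-2) - (2)*(-4)) / 5 = 1

(1, -2, -4, 5)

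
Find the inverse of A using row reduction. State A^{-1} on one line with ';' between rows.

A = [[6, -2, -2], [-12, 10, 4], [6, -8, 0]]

Gauss-Jordan on [A | I]:
R1 <- (1/6)*R1:  [    1  -1/3  -1/3  |   1/6     0     0 ]
R2 <- R2 - (-12)*R1:  [ 0  6  0  |  2  1  0 ]
R3 <- R3 - (6)*R1:  [  0  -6   2  |  -1   0   1 ]
R2 <- (1/6)*R2:  [   0    1    0  |  1/3  1/6    0 ]
R1 <- R1 - (-1/3)*R2:  [    1     0  -1/3  |  5/18  1/18     0 ]
R3 <- R3 - (-6)*R2:  [ 0  0  2  |  1  1  1 ]
R3 <- (1/2)*R3:  [   0    0    1  |  1/2  1/2  1/2 ]
R1 <- R1 - (-1/3)*R3:  [   1    0    0  |  4/9  2/9  1/6 ]
Right block of [I | A^{-1}] is the inverse:
[ 4/9  2/9  1/6 ]
[ 1/3  1/6    0 ]
[ 1/2  1/2  1/2 ]

inverse = [4/9 2/9 1/6; 1/3 1/6 0; 1/2 1/2 1/2]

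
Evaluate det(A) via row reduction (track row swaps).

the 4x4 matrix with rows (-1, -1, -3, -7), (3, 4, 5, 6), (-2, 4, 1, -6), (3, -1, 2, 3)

Forward elimination:
R2 <- R2 - (-3)*R1:  [   0    1   -4  -15 ]
R3 <- R3 - (2)*R1:  [ 0  6  7  8 ]
R4 <- R4 - (-3)*R1:  [   0   -4   -7  -18 ]
R3 <- R3 - (6)*R2:  [  0   0  31  98 ]
R4 <- R4 - (-4)*R2:  [   0    0  -23  -78 ]
R4 <- R4 - (-23/31)*R3:  [       0        0        0  -164/31 ]
Upper-triangular form:
[ -1  -1  -3       -7 ]
[  0   1  -4      -15 ]
[  0   0  31       98 ]
[  0   0   0  -164/31 ]
det(A) = (-1)^0 * (-1) * (1) * (31) * (-164/31) = 164  (0 row swaps -> sign +1)

det(A) = 164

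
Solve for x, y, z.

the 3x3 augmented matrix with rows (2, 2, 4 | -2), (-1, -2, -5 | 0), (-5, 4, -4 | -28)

(0, -5, 2)

Forward elimination on [A|b]:
R2 <- R2 - (-1/2)*R1:  [  0  -1  -3  -1 ]
R3 <- R3 - (-5/2)*R1:  [   0    9    6  -33 ]
R3 <- R3 - (-9)*R2:  [   0    0  -21  -42 ]
Row echelon form:
[ 2   2    4  |   -2 ]
[ 0  -1   -3  |   -1 ]
[ 0   0  -21  |  -42 ]
Back-substitution:
z = (-42) / -21 = 2
y = (-1 - (-3)*(2)) / -1 = -5
x = (-2 - (2)*(-5) - (4)*(2)) / 2 = 0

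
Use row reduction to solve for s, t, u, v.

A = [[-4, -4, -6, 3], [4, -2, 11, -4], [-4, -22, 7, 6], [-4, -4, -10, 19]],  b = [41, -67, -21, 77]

Forward elimination on [A|b]:
R2 <- R2 - (-1)*R1:  [   0   -6    5   -1  -26 ]
R3 <- R3 - (1)*R1:  [   0  -18   13    3  -62 ]
R4 <- R4 - (1)*R1:  [  0   0  -4  16  36 ]
R3 <- R3 - (3)*R2:  [  0   0  -2   6  16 ]
R4 <- R4 - (2)*R3:  [ 0  0  0  4  4 ]
Row echelon form:
[ -4  -4  -6   3  |   41 ]
[  0  -6   5  -1  |  -26 ]
[  0   0  -2   6  |   16 ]
[  0   0   0   4  |    4 ]
Back-substitution:
v = (4) / 4 = 1
u = (16 - (6)*(1)) / -2 = -5
t = (-26 - (5)*(-5) - (-1)*(1)) / -6 = 0
s = (41 - (-4)*(0) - (-6)*(-5) - (3)*(1)) / -4 = -2

(-2, 0, -5, 1)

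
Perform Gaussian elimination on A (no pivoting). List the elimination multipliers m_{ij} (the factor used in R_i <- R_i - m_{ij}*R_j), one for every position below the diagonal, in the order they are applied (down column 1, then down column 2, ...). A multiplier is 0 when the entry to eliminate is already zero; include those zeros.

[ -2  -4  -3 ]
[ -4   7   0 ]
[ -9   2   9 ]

Forward elimination:
R2 <- R2 - (2)*R1:  [  0  15   6 ]
R3 <- R3 - (9/2)*R1:  [    0    20  45/2 ]
R3 <- R3 - (4/3)*R2:  [    0     0  29/2 ]
Multipliers (in order of application): m_{21} = 2, m_{31} = 9/2, m_{32} = 4/3

multipliers: 2, 9/2, 4/3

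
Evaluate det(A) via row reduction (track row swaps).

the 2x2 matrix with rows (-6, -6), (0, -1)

det(A) = 6

Forward elimination:
Upper-triangular form:
[ -6  -6 ]
[  0  -1 ]
det(A) = (-1)^0 * (-6) * (-1) = 6  (0 row swaps -> sign +1)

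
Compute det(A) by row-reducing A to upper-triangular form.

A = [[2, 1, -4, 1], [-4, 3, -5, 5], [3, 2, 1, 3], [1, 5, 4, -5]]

Forward elimination:
R2 <- R2 - (-2)*R1:  [   0    5  -13    7 ]
R3 <- R3 - (3/2)*R1:  [   0  1/2    7  3/2 ]
R4 <- R4 - (1/2)*R1:  [     0    9/2      6  -11/2 ]
R3 <- R3 - (1/10)*R2:  [     0      0  83/10    4/5 ]
R4 <- R4 - (9/10)*R2:  [      0       0  177/10   -59/5 ]
R4 <- R4 - (177/83)*R3:  [        0         0         0  -1121/83 ]
Upper-triangular form:
[ 2  1     -4         1 ]
[ 0  5    -13         7 ]
[ 0  0  83/10       4/5 ]
[ 0  0      0  -1121/83 ]
det(A) = (-1)^0 * (2) * (5) * (83/10) * (-1121/83) = -1121  (0 row swaps -> sign +1)

det(A) = -1121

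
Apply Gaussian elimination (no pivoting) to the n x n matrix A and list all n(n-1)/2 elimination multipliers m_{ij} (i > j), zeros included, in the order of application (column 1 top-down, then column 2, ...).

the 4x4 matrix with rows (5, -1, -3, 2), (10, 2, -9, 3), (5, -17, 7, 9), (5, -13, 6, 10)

Forward elimination:
R2 <- R2 - (2)*R1:  [  0   4  -3  -1 ]
R3 <- R3 - (1)*R1:  [   0  -16   10    7 ]
R4 <- R4 - (1)*R1:  [   0  -12    9    8 ]
R3 <- R3 - (-4)*R2:  [  0   0  -2   3 ]
R4 <- R4 - (-3)*R2:  [ 0  0  0  5 ]
R4: entry in column 3 is already 0 -> m_{43} = 0 (no row operation needed)
Multipliers (in order of application): m_{21} = 2, m_{31} = 1, m_{41} = 1, m_{32} = -4, m_{42} = -3, m_{43} = 0

multipliers: 2, 1, 1, -4, -3, 0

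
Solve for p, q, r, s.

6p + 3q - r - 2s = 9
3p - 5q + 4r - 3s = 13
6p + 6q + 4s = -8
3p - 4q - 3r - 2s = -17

(-1, 3, 4, -5)

Forward elimination on [A|b]:
R2 <- R2 - (1/2)*R1:  [     0  -13/2    9/2     -2   17/2 ]
R3 <- R3 - (1)*R1:  [   0    3    1    6  -17 ]
R4 <- R4 - (1/2)*R1:  [     0  -11/2   -5/2     -1  -43/2 ]
R3 <- R3 - (-6/13)*R2:  [       0        0    40/13    66/13  -170/13 ]
R4 <- R4 - (11/13)*R2:  [       0        0   -82/13     9/13  -373/13 ]
R4 <- R4 - (-41/20)*R3:  [      0       0       0  111/10  -111/2 ]
Row echelon form:
[ 6      3     -1      -2  |        9 ]
[ 0  -13/2    9/2      -2  |     17/2 ]
[ 0      0  40/13   66/13  |  -170/13 ]
[ 0      0      0  111/10  |   -111/2 ]
Back-substitution:
s = (-111/2) / (111/10) = -5
r = (-170/13 - (66/13)*(-5)) / (40/13) = 4
q = (17/2 - (9/2)*(4) - (-2)*(-5)) / (-13/2) = 3
p = (9 - (3)*(3) - (-1)*(4) - (-2)*(-5)) / 6 = -1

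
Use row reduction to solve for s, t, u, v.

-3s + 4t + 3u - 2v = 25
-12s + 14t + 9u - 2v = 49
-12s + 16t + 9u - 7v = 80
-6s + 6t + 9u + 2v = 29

(4, 3, 5, -5)

Forward elimination on [A|b]:
R2 <- R2 - (4)*R1:  [   0   -2   -3    6  -51 ]
R3 <- R3 - (4)*R1:  [   0    0   -3    1  -20 ]
R4 <- R4 - (2)*R1:  [   0   -2    3    6  -21 ]
R4 <- R4 - (1)*R2:  [  0   0   6   0  30 ]
R4 <- R4 - (-2)*R3:  [   0    0    0    2  -10 ]
Row echelon form:
[ -3   4   3  -2  |   25 ]
[  0  -2  -3   6  |  -51 ]
[  0   0  -3   1  |  -20 ]
[  0   0   0   2  |  -10 ]
Back-substitution:
v = (-10) / 2 = -5
u = (-20 - (1)*(-5)) / -3 = 5
t = (-51 - (-3)*(5) - (6)*(-5)) / -2 = 3
s = (25 - (4)*(3) - (3)*(5) - (-2)*(-5)) / -3 = 4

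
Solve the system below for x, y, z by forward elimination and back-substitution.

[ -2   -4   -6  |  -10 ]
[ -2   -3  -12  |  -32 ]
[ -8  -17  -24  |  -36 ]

Forward elimination on [A|b]:
R2 <- R2 - (1)*R1:  [   0    1   -6  -22 ]
R3 <- R3 - (4)*R1:  [  0  -1   0   4 ]
R3 <- R3 - (-1)*R2:  [   0    0   -6  -18 ]
Row echelon form:
[ -2  -4  -6  |  -10 ]
[  0   1  -6  |  -22 ]
[  0   0  -6  |  -18 ]
Back-substitution:
z = (-18) / -6 = 3
y = (-22 - (-6)*(3)) / 1 = -4
x = (-10 - (-4)*(-4) - (-6)*(3)) / -2 = 4

(4, -4, 3)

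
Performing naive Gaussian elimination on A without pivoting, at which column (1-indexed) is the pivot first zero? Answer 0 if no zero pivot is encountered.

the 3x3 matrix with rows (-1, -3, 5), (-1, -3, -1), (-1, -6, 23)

first zero-pivot column = 2

Naive forward elimination:
R2 <- R2 - (1)*R1:  [  0   0  -6 ]
R3 <- R3 - (1)*R1:  [  0  -3  18 ]
Matrix at this point:
[ -1  -3   5 ]
[  0   0  -6 ]
[  0  -3  18 ]
Pivot entry (2,2) is zero but row 3 has -3 in column 2 -> naive elimination stops; a row interchange (e.g. R2 <-> R3) would be required here.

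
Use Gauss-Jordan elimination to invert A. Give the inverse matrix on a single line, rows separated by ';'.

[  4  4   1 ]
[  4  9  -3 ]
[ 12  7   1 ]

Gauss-Jordan on [A | I]:
R1 <- (1/4)*R1:  [   1    1  1/4  |  1/4    0    0 ]
R2 <- R2 - (4)*R1:  [  0   5  -4  |  -1   1   0 ]
R3 <- R3 - (12)*R1:  [  0  -5  -2  |  -3   0   1 ]
R2 <- (1/5)*R2:  [    0     1  -4/5  |  -1/5   1/5     0 ]
R1 <- R1 - (1)*R2:  [     1      0  21/20  |   9/20   -1/5      0 ]
R3 <- R3 - (-5)*R2:  [  0   0  -6  |  -4   1   1 ]
R3 <- (1/-6)*R3:  [    0     0     1  |   2/3  -1/6  -1/6 ]
R1 <- R1 - (21/20)*R3:  [     1      0      0  |   -1/4  -1/40   7/40 ]
R2 <- R2 - (-4/5)*R3:  [     0      1      0  |    1/3   1/15  -2/15 ]
Right block of [I | A^{-1}] is the inverse:
[ -1/4  -1/40   7/40 ]
[  1/3   1/15  -2/15 ]
[  2/3   -1/6   -1/6 ]

inverse = [-1/4 -1/40 7/40; 1/3 1/15 -2/15; 2/3 -1/6 -1/6]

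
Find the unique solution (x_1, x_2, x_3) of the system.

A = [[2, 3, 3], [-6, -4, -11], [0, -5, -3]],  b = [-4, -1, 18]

Forward elimination on [A|b]:
R2 <- R2 - (-3)*R1:  [   0    5   -2  -13 ]
R3 <- R3 - (-1)*R2:  [  0   0  -5   5 ]
Row echelon form:
[ 2  3   3  |   -4 ]
[ 0  5  -2  |  -13 ]
[ 0  0  -5  |    5 ]
Back-substitution:
x_3 = (5) / -5 = -1
x_2 = (-13 - (-2)*(-1)) / 5 = -3
x_1 = (-4 - (3)*(-3) - (3)*(-1)) / 2 = 4

(4, -3, -1)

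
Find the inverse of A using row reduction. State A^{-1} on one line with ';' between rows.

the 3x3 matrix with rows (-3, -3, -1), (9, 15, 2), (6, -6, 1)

inverse = [1/2 1/6 1/6; 1/18 1/18 -1/18; -8/3 -2/3 -1/3]

Gauss-Jordan on [A | I]:
R1 <- (1/-3)*R1:  [    1     1   1/3  |  -1/3     0     0 ]
R2 <- R2 - (9)*R1:  [  0   6  -1  |   3   1   0 ]
R3 <- R3 - (6)*R1:  [   0  -12   -1  |    2    0    1 ]
R2 <- (1/6)*R2:  [    0     1  -1/6  |   1/2   1/6     0 ]
R1 <- R1 - (1)*R2:  [    1     0   1/2  |  -5/6  -1/6     0 ]
R3 <- R3 - (-12)*R2:  [  0   0  -3  |   8   2   1 ]
R3 <- (1/-3)*R3:  [    0     0     1  |  -8/3  -2/3  -1/3 ]
R1 <- R1 - (1/2)*R3:  [   1    0    0  |  1/2  1/6  1/6 ]
R2 <- R2 - (-1/6)*R3:  [     0      1      0  |   1/18   1/18  -1/18 ]
Right block of [I | A^{-1}] is the inverse:
[  1/2   1/6    1/6 ]
[ 1/18  1/18  -1/18 ]
[ -8/3  -2/3   -1/3 ]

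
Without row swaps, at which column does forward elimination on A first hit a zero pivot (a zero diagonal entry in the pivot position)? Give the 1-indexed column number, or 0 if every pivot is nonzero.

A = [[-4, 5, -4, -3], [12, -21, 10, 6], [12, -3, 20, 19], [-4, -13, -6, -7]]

Naive forward elimination:
R2 <- R2 - (-3)*R1:  [  0  -6  -2  -3 ]
R3 <- R3 - (-3)*R1:  [  0  12   8  10 ]
R4 <- R4 - (1)*R1:  [   0  -18   -2   -4 ]
R3 <- R3 - (-2)*R2:  [ 0  0  4  4 ]
R4 <- R4 - (3)*R2:  [ 0  0  4  5 ]
R4 <- R4 - (1)*R3:  [ 0  0  0  1 ]
All pivots nonzero; naive elimination completes without hitting a zero pivot.

first zero-pivot column = 0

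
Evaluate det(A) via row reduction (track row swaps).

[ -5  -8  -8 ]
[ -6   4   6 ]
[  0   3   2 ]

Forward elimination:
R2 <- R2 - (6/5)*R1:  [    0  68/5  78/5 ]
R3 <- R3 - (15/68)*R2:  [      0       0  -49/34 ]
Upper-triangular form:
[ -5    -8      -8 ]
[  0  68/5    78/5 ]
[  0     0  -49/34 ]
det(A) = (-1)^0 * (-5) * (68/5) * (-49/34) = 98  (0 row swaps -> sign +1)

det(A) = 98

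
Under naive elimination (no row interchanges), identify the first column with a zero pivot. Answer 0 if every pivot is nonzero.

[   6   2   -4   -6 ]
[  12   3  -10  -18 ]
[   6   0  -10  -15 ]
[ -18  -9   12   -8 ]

Naive forward elimination:
R2 <- R2 - (2)*R1:  [  0  -1  -2  -6 ]
R3 <- R3 - (1)*R1:  [  0  -2  -6  -9 ]
R4 <- R4 - (-3)*R1:  [   0   -3    0  -26 ]
R3 <- R3 - (2)*R2:  [  0   0  -2   3 ]
R4 <- R4 - (3)*R2:  [  0   0   6  -8 ]
R4 <- R4 - (-3)*R3:  [ 0  0  0  1 ]
All pivots nonzero; naive elimination completes without hitting a zero pivot.

first zero-pivot column = 0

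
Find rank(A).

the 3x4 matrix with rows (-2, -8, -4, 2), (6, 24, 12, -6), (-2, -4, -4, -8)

rank(A) = 2

Row reduction:
R2 <- R2 - (-3)*R1:  [ 0  0  0  0 ]
R3 <- R3 - (1)*R1:  [   0    4    0  -10 ]
R2 <-> R3   (pivot in column 2 was zero)
[ -2  -8  -4    2 ]
[  0   4   0  -10 ]
[  0   0   0    0 ]
Row echelon form:
[ -2  -8  -4    2 ]
[  0   4   0  -10 ]
[  0   0   0    0 ]
Nonzero rows / pivot columns: 2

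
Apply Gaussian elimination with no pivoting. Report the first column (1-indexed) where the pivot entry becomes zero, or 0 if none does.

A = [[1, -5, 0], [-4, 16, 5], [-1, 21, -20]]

Naive forward elimination:
R2 <- R2 - (-4)*R1:  [  0  -4   5 ]
R3 <- R3 - (-1)*R1:  [   0   16  -20 ]
R3 <- R3 - (-4)*R2:  [ 0  0  0 ]
Matrix at this point:
[ 1  -5  0 ]
[ 0  -4  5 ]
[ 0   0  0 ]
Pivot entry (3,3) in the last row is zero and there are no rows below to swap with -> zero pivot in column 3 (A is singular).

first zero-pivot column = 3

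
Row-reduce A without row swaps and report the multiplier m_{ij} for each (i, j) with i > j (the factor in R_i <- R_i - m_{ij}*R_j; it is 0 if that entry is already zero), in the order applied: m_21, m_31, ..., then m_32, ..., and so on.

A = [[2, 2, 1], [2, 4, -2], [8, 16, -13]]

multipliers: 1, 4, 4

Forward elimination:
R2 <- R2 - (1)*R1:  [  0   2  -3 ]
R3 <- R3 - (4)*R1:  [   0    8  -17 ]
R3 <- R3 - (4)*R2:  [  0   0  -5 ]
Multipliers (in order of application): m_{21} = 1, m_{31} = 4, m_{32} = 4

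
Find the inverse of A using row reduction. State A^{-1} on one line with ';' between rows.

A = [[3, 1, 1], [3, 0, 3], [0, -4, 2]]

Gauss-Jordan on [A | I]:
R1 <- (1/3)*R1:  [   1  1/3  1/3  |  1/3    0    0 ]
R2 <- R2 - (3)*R1:  [  0  -1   2  |  -1   1   0 ]
R2 <- (1/-1)*R2:  [  0   1  -2  |   1  -1   0 ]
R1 <- R1 - (1/3)*R2:  [   1    0    1  |    0  1/3    0 ]
R3 <- R3 - (-4)*R2:  [  0   0  -6  |   4  -4   1 ]
R3 <- (1/-6)*R3:  [    0     0     1  |  -2/3   2/3  -1/6 ]
R1 <- R1 - (1)*R3:  [    1     0     0  |   2/3  -1/3   1/6 ]
R2 <- R2 - (-2)*R3:  [    0     1     0  |  -1/3   1/3  -1/3 ]
Right block of [I | A^{-1}] is the inverse:
[  2/3  -1/3   1/6 ]
[ -1/3   1/3  -1/3 ]
[ -2/3   2/3  -1/6 ]

inverse = [2/3 -1/3 1/6; -1/3 1/3 -1/3; -2/3 2/3 -1/6]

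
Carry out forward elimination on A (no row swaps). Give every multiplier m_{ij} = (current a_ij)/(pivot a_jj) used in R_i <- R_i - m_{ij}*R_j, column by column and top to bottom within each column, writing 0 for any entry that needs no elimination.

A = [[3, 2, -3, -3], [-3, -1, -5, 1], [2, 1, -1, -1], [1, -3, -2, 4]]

Forward elimination:
R2 <- R2 - (-1)*R1:  [  0   1  -8  -2 ]
R3 <- R3 - (2/3)*R1:  [    0  -1/3     1     1 ]
R4 <- R4 - (1/3)*R1:  [     0  -11/3     -1      5 ]
R3 <- R3 - (-1/3)*R2:  [    0     0  -5/3   1/3 ]
R4 <- R4 - (-11/3)*R2:  [     0      0  -91/3   -7/3 ]
R4 <- R4 - (91/5)*R3:  [     0      0      0  -42/5 ]
Multipliers (in order of application): m_{21} = -1, m_{31} = 2/3, m_{41} = 1/3, m_{32} = -1/3, m_{42} = -11/3, m_{43} = 91/5

multipliers: -1, 2/3, 1/3, -1/3, -11/3, 91/5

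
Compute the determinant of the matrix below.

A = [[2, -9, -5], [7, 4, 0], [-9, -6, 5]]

det(A) = 385

Forward elimination:
R2 <- R2 - (7/2)*R1:  [    0  71/2  35/2 ]
R3 <- R3 - (-9/2)*R1:  [     0  -93/2  -35/2 ]
R3 <- R3 - (-93/71)*R2:  [      0       0  385/71 ]
Upper-triangular form:
[ 2    -9      -5 ]
[ 0  71/2    35/2 ]
[ 0     0  385/71 ]
det(A) = (-1)^0 * (2) * (71/2) * (385/71) = 385  (0 row swaps -> sign +1)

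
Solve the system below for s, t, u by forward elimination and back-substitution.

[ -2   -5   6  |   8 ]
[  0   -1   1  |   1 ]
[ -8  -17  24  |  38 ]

(0, 2, 3)

Forward elimination on [A|b]:
R3 <- R3 - (4)*R1:  [ 0  3  0  6 ]
R3 <- R3 - (-3)*R2:  [ 0  0  3  9 ]
Row echelon form:
[ -2  -5  6  |  8 ]
[  0  -1  1  |  1 ]
[  0   0  3  |  9 ]
Back-substitution:
u = (9) / 3 = 3
t = (1 - (1)*(3)) / -1 = 2
s = (8 - (-5)*(2) - (6)*(3)) / -2 = 0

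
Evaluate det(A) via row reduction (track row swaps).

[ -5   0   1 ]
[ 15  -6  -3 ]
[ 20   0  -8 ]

Forward elimination:
R2 <- R2 - (-3)*R1:  [  0  -6   0 ]
R3 <- R3 - (-4)*R1:  [  0   0  -4 ]
Upper-triangular form:
[ -5   0   1 ]
[  0  -6   0 ]
[  0   0  -4 ]
det(A) = (-1)^0 * (-5) * (-6) * (-4) = -120  (0 row swaps -> sign +1)

det(A) = -120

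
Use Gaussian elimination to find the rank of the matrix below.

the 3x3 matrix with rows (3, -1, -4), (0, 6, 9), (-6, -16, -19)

rank(A) = 2

Row reduction:
R3 <- R3 - (-2)*R1:  [   0  -18  -27 ]
R3 <- R3 - (-3)*R2:  [ 0  0  0 ]
Row echelon form:
[ 3  -1  -4 ]
[ 0   6   9 ]
[ 0   0   0 ]
Nonzero rows / pivot columns: 2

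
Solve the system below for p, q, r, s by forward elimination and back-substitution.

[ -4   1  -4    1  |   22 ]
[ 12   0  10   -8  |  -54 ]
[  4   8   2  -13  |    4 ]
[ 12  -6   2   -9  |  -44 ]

Forward elimination on [A|b]:
R2 <- R2 - (-3)*R1:  [  0   3  -2  -5  12 ]
R3 <- R3 - (-1)*R1:  [   0    9   -2  -12   26 ]
R4 <- R4 - (-3)*R1:  [   0   -3  -10   -6   22 ]
R3 <- R3 - (3)*R2:  [   0    0    4    3  -10 ]
R4 <- R4 - (-1)*R2:  [   0    0  -12  -11   34 ]
R4 <- R4 - (-3)*R3:  [  0   0   0  -2   4 ]
Row echelon form:
[ -4  1  -4   1  |   22 ]
[  0  3  -2  -5  |   12 ]
[  0  0   4   3  |  -10 ]
[  0  0   0  -2  |    4 ]
Back-substitution:
s = (4) / -2 = -2
r = (-10 - (3)*(-2)) / 4 = -1
q = (12 - (-2)*(-1) - (-5)*(-2)) / 3 = 0
p = (22 - (1)*(0) - (-4)*(-1) - (1)*(-2)) / -4 = -5

(-5, 0, -1, -2)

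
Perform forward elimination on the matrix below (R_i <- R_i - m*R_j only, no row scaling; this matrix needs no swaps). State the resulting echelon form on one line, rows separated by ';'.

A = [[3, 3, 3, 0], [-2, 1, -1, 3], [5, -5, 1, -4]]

Forward elimination:
R2 <- R2 - (-2/3)*R1:  [ 0  3  1  3 ]
R3 <- R3 - (5/3)*R1:  [   0  -10   -4   -4 ]
R3 <- R3 - (-10/3)*R2:  [    0     0  -2/3     6 ]
Row echelon form:
[ 3  3     3  0 ]
[ 0  3     1  3 ]
[ 0  0  -2/3  6 ]

REF = [3 3 3 0; 0 3 1 3; 0 0 -2/3 6]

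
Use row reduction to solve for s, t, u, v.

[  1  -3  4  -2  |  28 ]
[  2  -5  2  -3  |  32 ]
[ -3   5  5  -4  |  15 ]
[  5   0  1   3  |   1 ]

Forward elimination on [A|b]:
R2 <- R2 - (2)*R1:  [   0    1   -6    1  -24 ]
R3 <- R3 - (-3)*R1:  [   0   -4   17  -10   99 ]
R4 <- R4 - (5)*R1:  [    0    15   -19    13  -139 ]
R3 <- R3 - (-4)*R2:  [  0   0  -7  -6   3 ]
R4 <- R4 - (15)*R2:  [   0    0   71   -2  221 ]
R4 <- R4 - (-71/7)*R3:  [      0       0       0  -440/7  1760/7 ]
Row echelon form:
[ 1  -3   4      -2  |      28 ]
[ 0   1  -6       1  |     -24 ]
[ 0   0  -7      -6  |       3 ]
[ 0   0   0  -440/7  |  1760/7 ]
Back-substitution:
v = (1760/7) / (-440/7) = -4
u = (3 - (-6)*(-4)) / -7 = 3
t = (-24 - (-6)*(3) - (1)*(-4)) / 1 = -2
s = (28 - (-3)*(-2) - (4)*(3) - (-2)*(-4)) / 1 = 2

(2, -2, 3, -4)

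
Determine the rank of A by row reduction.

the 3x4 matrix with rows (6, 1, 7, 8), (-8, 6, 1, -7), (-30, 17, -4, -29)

Row reduction:
R2 <- R2 - (-4/3)*R1:  [    0  22/3  31/3  11/3 ]
R3 <- R3 - (-5)*R1:  [  0  22  31  11 ]
R3 <- R3 - (3)*R2:  [ 0  0  0  0 ]
Row echelon form:
[ 6     1     7     8 ]
[ 0  22/3  31/3  11/3 ]
[ 0     0     0     0 ]
Nonzero rows / pivot columns: 2

rank(A) = 2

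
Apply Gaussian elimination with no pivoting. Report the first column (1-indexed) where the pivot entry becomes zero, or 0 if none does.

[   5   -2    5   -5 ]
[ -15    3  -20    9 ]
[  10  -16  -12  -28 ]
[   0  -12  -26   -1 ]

first zero-pivot column = 0

Naive forward elimination:
R2 <- R2 - (-3)*R1:  [  0  -3  -5  -6 ]
R3 <- R3 - (2)*R1:  [   0  -12  -22  -18 ]
R3 <- R3 - (4)*R2:  [  0   0  -2   6 ]
R4 <- R4 - (4)*R2:  [  0   0  -6  23 ]
R4 <- R4 - (3)*R3:  [ 0  0  0  5 ]
All pivots nonzero; naive elimination completes without hitting a zero pivot.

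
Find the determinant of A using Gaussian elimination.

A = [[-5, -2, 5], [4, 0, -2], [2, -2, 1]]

det(A) = -4

Forward elimination:
R2 <- R2 - (-4/5)*R1:  [    0  -8/5     2 ]
R3 <- R3 - (-2/5)*R1:  [     0  -14/5      3 ]
R3 <- R3 - (7/4)*R2:  [    0     0  -1/2 ]
Upper-triangular form:
[ -5    -2     5 ]
[  0  -8/5     2 ]
[  0     0  -1/2 ]
det(A) = (-1)^0 * (-5) * (-8/5) * (-1/2) = -4  (0 row swaps -> sign +1)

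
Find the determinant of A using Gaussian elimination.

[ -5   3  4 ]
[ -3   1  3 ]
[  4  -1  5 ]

Forward elimination:
R2 <- R2 - (3/5)*R1:  [    0  -4/5   3/5 ]
R3 <- R3 - (-4/5)*R1:  [    0   7/5  41/5 ]
R3 <- R3 - (-7/4)*R2:  [    0     0  37/4 ]
Upper-triangular form:
[ -5     3     4 ]
[  0  -4/5   3/5 ]
[  0     0  37/4 ]
det(A) = (-1)^0 * (-5) * (-4/5) * (37/4) = 37  (0 row swaps -> sign +1)

det(A) = 37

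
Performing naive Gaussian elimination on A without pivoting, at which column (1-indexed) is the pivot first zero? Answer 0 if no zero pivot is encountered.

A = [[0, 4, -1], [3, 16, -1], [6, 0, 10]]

Naive forward elimination:
Pivot entry (1,1) is zero but row 2 has 3 in column 1 -> naive elimination stops; a row interchange (e.g. R1 <-> R2) would be required here.

first zero-pivot column = 1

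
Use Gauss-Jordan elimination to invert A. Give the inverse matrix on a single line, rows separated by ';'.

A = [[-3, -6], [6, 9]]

inverse = [1 2/3; -2/3 -1/3]

Gauss-Jordan on [A | I]:
R1 <- (1/-3)*R1:  [    1     2  |  -1/3     0 ]
R2 <- R2 - (6)*R1:  [  0  -3  |   2   1 ]
R2 <- (1/-3)*R2:  [    0     1  |  -2/3  -1/3 ]
R1 <- R1 - (2)*R2:  [   1    0  |    1  2/3 ]
Right block of [I | A^{-1}] is the inverse:
[    1   2/3 ]
[ -2/3  -1/3 ]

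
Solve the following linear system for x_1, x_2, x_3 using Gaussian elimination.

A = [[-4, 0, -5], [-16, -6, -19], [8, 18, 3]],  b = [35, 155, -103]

Forward elimination on [A|b]:
R2 <- R2 - (4)*R1:  [  0  -6   1  15 ]
R3 <- R3 - (-2)*R1:  [   0   18   -7  -33 ]
R3 <- R3 - (-3)*R2:  [  0   0  -4  12 ]
Row echelon form:
[ -4   0  -5  |  35 ]
[  0  -6   1  |  15 ]
[  0   0  -4  |  12 ]
Back-substitution:
x_3 = (12) / -4 = -3
x_2 = (15 - (1)*(-3)) / -6 = -3
x_1 = (35 - (-5)*(-3)) / -4 = -5

(-5, -3, -3)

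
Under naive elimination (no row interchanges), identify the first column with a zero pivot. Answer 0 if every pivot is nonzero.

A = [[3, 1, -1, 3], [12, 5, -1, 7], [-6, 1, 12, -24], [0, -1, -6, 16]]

Naive forward elimination:
R2 <- R2 - (4)*R1:  [  0   1   3  -5 ]
R3 <- R3 - (-2)*R1:  [   0    3   10  -18 ]
R3 <- R3 - (3)*R2:  [  0   0   1  -3 ]
R4 <- R4 - (-1)*R2:  [  0   0  -3  11 ]
R4 <- R4 - (-3)*R3:  [ 0  0  0  2 ]
All pivots nonzero; naive elimination completes without hitting a zero pivot.

first zero-pivot column = 0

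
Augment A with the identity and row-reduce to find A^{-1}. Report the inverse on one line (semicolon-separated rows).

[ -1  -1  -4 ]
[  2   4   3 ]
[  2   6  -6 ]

inverse = [-21/4 -15/4 13/8; 9/4 7/4 -5/8; 1/2 1/2 -1/4]

Gauss-Jordan on [A | I]:
R1 <- (1/-1)*R1:  [  1   1   4  |  -1   0   0 ]
R2 <- R2 - (2)*R1:  [  0   2  -5  |   2   1   0 ]
R3 <- R3 - (2)*R1:  [   0    4  -14  |    2    0    1 ]
R2 <- (1/2)*R2:  [    0     1  -5/2  |     1   1/2     0 ]
R1 <- R1 - (1)*R2:  [    1     0  13/2  |    -2  -1/2     0 ]
R3 <- R3 - (4)*R2:  [  0   0  -4  |  -2  -2   1 ]
R3 <- (1/-4)*R3:  [    0     0     1  |   1/2   1/2  -1/4 ]
R1 <- R1 - (13/2)*R3:  [     1      0      0  |  -21/4  -15/4   13/8 ]
R2 <- R2 - (-5/2)*R3:  [    0     1     0  |   9/4   7/4  -5/8 ]
Right block of [I | A^{-1}] is the inverse:
[ -21/4  -15/4  13/8 ]
[   9/4    7/4  -5/8 ]
[   1/2    1/2  -1/4 ]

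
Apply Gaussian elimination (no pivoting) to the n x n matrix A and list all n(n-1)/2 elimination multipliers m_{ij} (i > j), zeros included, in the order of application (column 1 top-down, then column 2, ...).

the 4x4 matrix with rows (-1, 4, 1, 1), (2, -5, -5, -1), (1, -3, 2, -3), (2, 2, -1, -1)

Forward elimination:
R2 <- R2 - (-2)*R1:  [  0   3  -3   1 ]
R3 <- R3 - (-1)*R1:  [  0   1   3  -2 ]
R4 <- R4 - (-2)*R1:  [  0  10   1   1 ]
R3 <- R3 - (1/3)*R2:  [    0     0     4  -7/3 ]
R4 <- R4 - (10/3)*R2:  [    0     0    11  -7/3 ]
R4 <- R4 - (11/4)*R3:  [     0      0      0  49/12 ]
Multipliers (in order of application): m_{21} = -2, m_{31} = -1, m_{41} = -2, m_{32} = 1/3, m_{42} = 10/3, m_{43} = 11/4

multipliers: -2, -1, -2, 1/3, 10/3, 11/4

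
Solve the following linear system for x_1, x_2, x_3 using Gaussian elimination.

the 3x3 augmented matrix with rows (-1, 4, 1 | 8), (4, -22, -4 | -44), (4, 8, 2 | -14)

(-5, 2, -5)

Forward elimination on [A|b]:
R2 <- R2 - (-4)*R1:  [   0   -6    0  -12 ]
R3 <- R3 - (-4)*R1:  [  0  24   6  18 ]
R3 <- R3 - (-4)*R2:  [   0    0    6  -30 ]
Row echelon form:
[ -1   4  1  |    8 ]
[  0  -6  0  |  -12 ]
[  0   0  6  |  -30 ]
Back-substitution:
x_3 = (-30) / 6 = -5
x_2 = (-12) / -6 = 2
x_1 = (8 - (4)*(2) - (1)*(-5)) / -1 = -5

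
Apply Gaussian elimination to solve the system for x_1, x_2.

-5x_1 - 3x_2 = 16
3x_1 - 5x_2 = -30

(-5, 3)

Forward elimination on [A|b]:
R2 <- R2 - (-3/5)*R1:  [      0   -34/5  -102/5 ]
Row echelon form:
[ -5     -3  |      16 ]
[  0  -34/5  |  -102/5 ]
Back-substitution:
x_2 = (-102/5) / (-34/5) = 3
x_1 = (16 - (-3)*(3)) / -5 = -5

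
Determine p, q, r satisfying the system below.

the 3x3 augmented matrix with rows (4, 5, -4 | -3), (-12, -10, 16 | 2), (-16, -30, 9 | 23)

Forward elimination on [A|b]:
R2 <- R2 - (-3)*R1:  [  0   5   4  -7 ]
R3 <- R3 - (-4)*R1:  [   0  -10   -7   11 ]
R3 <- R3 - (-2)*R2:  [  0   0   1  -3 ]
Row echelon form:
[ 4  5  -4  |  -3 ]
[ 0  5   4  |  -7 ]
[ 0  0   1  |  -3 ]
Back-substitution:
r = (-3) / 1 = -3
q = (-7 - (4)*(-3)) / 5 = 1
p = (-3 - (5)*(1) - (-4)*(-3)) / 4 = -5

(-5, 1, -3)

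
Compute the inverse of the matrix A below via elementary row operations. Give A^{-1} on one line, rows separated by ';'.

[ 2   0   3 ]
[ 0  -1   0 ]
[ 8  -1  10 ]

Gauss-Jordan on [A | I]:
R1 <- (1/2)*R1:  [   1    0  3/2  |  1/2    0    0 ]
R3 <- R3 - (8)*R1:  [  0  -1  -2  |  -4   0   1 ]
R2 <- (1/-1)*R2:  [  0   1   0  |   0  -1   0 ]
R3 <- R3 - (-1)*R2:  [  0   0  -2  |  -4  -1   1 ]
R3 <- (1/-2)*R3:  [    0     0     1  |     2   1/2  -1/2 ]
R1 <- R1 - (3/2)*R3:  [    1     0     0  |  -5/2  -3/4   3/4 ]
Right block of [I | A^{-1}] is the inverse:
[ -5/2  -3/4   3/4 ]
[    0    -1     0 ]
[    2   1/2  -1/2 ]

inverse = [-5/2 -3/4 3/4; 0 -1 0; 2 1/2 -1/2]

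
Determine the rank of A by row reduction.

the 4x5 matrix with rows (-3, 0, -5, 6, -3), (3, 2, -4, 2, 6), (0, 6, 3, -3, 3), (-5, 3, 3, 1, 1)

Row reduction:
R2 <- R2 - (-1)*R1:  [  0   2  -9   8   3 ]
R4 <- R4 - (5/3)*R1:  [    0     3  34/3    -9     6 ]
R3 <- R3 - (3)*R2:  [   0    0   30  -27   -6 ]
R4 <- R4 - (3/2)*R2:  [     0      0  149/6    -21    3/2 ]
R4 <- R4 - (149/180)*R3:  [     0      0      0  27/20  97/15 ]
Row echelon form:
[ -3  0  -5      6     -3 ]
[  0  2  -9      8      3 ]
[  0  0  30    -27     -6 ]
[  0  0   0  27/20  97/15 ]
Nonzero rows / pivot columns: 4

rank(A) = 4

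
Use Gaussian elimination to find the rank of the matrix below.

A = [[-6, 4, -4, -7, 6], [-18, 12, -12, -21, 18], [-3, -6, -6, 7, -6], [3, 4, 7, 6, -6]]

Row reduction:
R2 <- R2 - (3)*R1:  [ 0  0  0  0  0 ]
R3 <- R3 - (1/2)*R1:  [    0    -8    -4  21/2    -9 ]
R4 <- R4 - (-1/2)*R1:  [   0    6    5  5/2   -3 ]
R2 <-> R3   (pivot in column 2 was zero)
[ -6   4  -4    -7   6 ]
[  0  -8  -4  21/2  -9 ]
[  0   0   0     0   0 ]
[  0   6   5   5/2  -3 ]
R4 <- R4 - (-3/4)*R2:  [     0      0      2   83/8  -39/4 ]
R3 <-> R4   (pivot in column 3 was zero)
[ -6   4  -4    -7      6 ]
[  0  -8  -4  21/2     -9 ]
[  0   0   2  83/8  -39/4 ]
[  0   0   0     0      0 ]
Row echelon form:
[ -6   4  -4    -7      6 ]
[  0  -8  -4  21/2     -9 ]
[  0   0   2  83/8  -39/4 ]
[  0   0   0     0      0 ]
Nonzero rows / pivot columns: 3

rank(A) = 3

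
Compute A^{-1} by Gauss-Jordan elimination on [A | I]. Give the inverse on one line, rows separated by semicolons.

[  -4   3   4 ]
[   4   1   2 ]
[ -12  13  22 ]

inverse = [1/16 7/32 -1/32; 7/4 5/8 -3/8; -1 -1/4 1/4]

Gauss-Jordan on [A | I]:
R1 <- (1/-4)*R1:  [    1  -3/4    -1  |  -1/4     0     0 ]
R2 <- R2 - (4)*R1:  [ 0  4  6  |  1  1  0 ]
R3 <- R3 - (-12)*R1:  [  0   4  10  |  -3   0   1 ]
R2 <- (1/4)*R2:  [   0    1  3/2  |  1/4  1/4    0 ]
R1 <- R1 - (-3/4)*R2:  [     1      0    1/8  |  -1/16   3/16      0 ]
R3 <- R3 - (4)*R2:  [  0   0   4  |  -4  -1   1 ]
R3 <- (1/4)*R3:  [    0     0     1  |    -1  -1/4   1/4 ]
R1 <- R1 - (1/8)*R3:  [     1      0      0  |   1/16   7/32  -1/32 ]
R2 <- R2 - (3/2)*R3:  [    0     1     0  |   7/4   5/8  -3/8 ]
Right block of [I | A^{-1}] is the inverse:
[ 1/16  7/32  -1/32 ]
[  7/4   5/8   -3/8 ]
[   -1  -1/4    1/4 ]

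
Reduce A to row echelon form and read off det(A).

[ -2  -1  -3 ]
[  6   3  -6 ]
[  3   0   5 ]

Forward elimination:
R2 <- R2 - (-3)*R1:  [   0    0  -15 ]
R3 <- R3 - (-3/2)*R1:  [    0  -3/2   1/2 ]
R2 <-> R3   (pivot in column 2 was zero)
[ -2    -1   -3 ]
[  0  -3/2  1/2 ]
[  0     0  -15 ]
Upper-triangular form:
[ -2    -1   -3 ]
[  0  -3/2  1/2 ]
[  0     0  -15 ]
det(A) = (-1)^1 * (-2) * (-3/2) * (-15) = 45  (1 row swap -> sign -1)

det(A) = 45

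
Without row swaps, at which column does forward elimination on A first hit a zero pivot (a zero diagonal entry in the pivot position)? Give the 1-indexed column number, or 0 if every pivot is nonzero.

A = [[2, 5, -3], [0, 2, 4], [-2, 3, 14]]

Naive forward elimination:
R3 <- R3 - (-1)*R1:  [  0   8  11 ]
R3 <- R3 - (4)*R2:  [  0   0  -5 ]
All pivots nonzero; naive elimination completes without hitting a zero pivot.

first zero-pivot column = 0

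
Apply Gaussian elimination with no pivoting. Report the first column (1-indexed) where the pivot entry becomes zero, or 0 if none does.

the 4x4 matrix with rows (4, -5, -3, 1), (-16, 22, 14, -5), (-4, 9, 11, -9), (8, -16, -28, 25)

first zero-pivot column = 0

Naive forward elimination:
R2 <- R2 - (-4)*R1:  [  0   2   2  -1 ]
R3 <- R3 - (-1)*R1:  [  0   4   8  -8 ]
R4 <- R4 - (2)*R1:  [   0   -6  -22   23 ]
R3 <- R3 - (2)*R2:  [  0   0   4  -6 ]
R4 <- R4 - (-3)*R2:  [   0    0  -16   20 ]
R4 <- R4 - (-4)*R3:  [  0   0   0  -4 ]
All pivots nonzero; naive elimination completes without hitting a zero pivot.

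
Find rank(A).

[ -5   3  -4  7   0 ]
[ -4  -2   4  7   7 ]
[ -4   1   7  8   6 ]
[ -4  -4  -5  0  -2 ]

rank(A) = 4

Row reduction:
R2 <- R2 - (4/5)*R1:  [     0  -22/5   36/5    7/5      7 ]
R3 <- R3 - (4/5)*R1:  [    0  -7/5  51/5  12/5     6 ]
R4 <- R4 - (4/5)*R1:  [     0  -32/5   -9/5  -28/5     -2 ]
R3 <- R3 - (7/22)*R2:  [     0      0  87/11  43/22  83/22 ]
R4 <- R4 - (16/11)*R2:  [       0        0  -135/11   -84/11  -134/11 ]
R4 <- R4 - (-45/29)*R3:  [       0        0        0  -267/58  -367/58 ]
Row echelon form:
[ -5      3     -4        7        0 ]
[  0  -22/5   36/5      7/5        7 ]
[  0      0  87/11    43/22    83/22 ]
[  0      0      0  -267/58  -367/58 ]
Nonzero rows / pivot columns: 4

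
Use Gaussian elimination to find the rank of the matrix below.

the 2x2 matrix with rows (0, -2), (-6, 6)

rank(A) = 2

Row reduction:
R1 <-> R2   (pivot in column 1 was zero)
[ -6   6 ]
[  0  -2 ]
Row echelon form:
[ -6   6 ]
[  0  -2 ]
Nonzero rows / pivot columns: 2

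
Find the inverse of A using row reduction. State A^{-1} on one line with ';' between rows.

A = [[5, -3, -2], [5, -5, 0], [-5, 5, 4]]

Gauss-Jordan on [A | I]:
R1 <- (1/5)*R1:  [    1  -3/5  -2/5  |   1/5     0     0 ]
R2 <- R2 - (5)*R1:  [  0  -2   2  |  -1   1   0 ]
R3 <- R3 - (-5)*R1:  [ 0  2  2  |  1  0  1 ]
R2 <- (1/-2)*R2:  [    0     1    -1  |   1/2  -1/2     0 ]
R1 <- R1 - (-3/5)*R2:  [     1      0     -1  |    1/2  -3/10      0 ]
R3 <- R3 - (2)*R2:  [ 0  0  4  |  0  1  1 ]
R3 <- (1/4)*R3:  [   0    0    1  |    0  1/4  1/4 ]
R1 <- R1 - (-1)*R3:  [     1      0      0  |    1/2  -1/20    1/4 ]
R2 <- R2 - (-1)*R3:  [    0     1     0  |   1/2  -1/4   1/4 ]
Right block of [I | A^{-1}] is the inverse:
[ 1/2  -1/20  1/4 ]
[ 1/2   -1/4  1/4 ]
[   0    1/4  1/4 ]

inverse = [1/2 -1/20 1/4; 1/2 -1/4 1/4; 0 1/4 1/4]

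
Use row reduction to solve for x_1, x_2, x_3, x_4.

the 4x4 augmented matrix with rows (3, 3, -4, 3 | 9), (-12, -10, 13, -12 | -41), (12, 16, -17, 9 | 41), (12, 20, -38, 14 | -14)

(5, 2, 3, 0)

Forward elimination on [A|b]:
R2 <- R2 - (-4)*R1:  [  0   2  -3   0  -5 ]
R3 <- R3 - (4)*R1:  [  0   4  -1  -3   5 ]
R4 <- R4 - (4)*R1:  [   0    8  -22    2  -50 ]
R3 <- R3 - (2)*R2:  [  0   0   5  -3  15 ]
R4 <- R4 - (4)*R2:  [   0    0  -10    2  -30 ]
R4 <- R4 - (-2)*R3:  [  0   0   0  -4   0 ]
Row echelon form:
[ 3  3  -4   3  |   9 ]
[ 0  2  -3   0  |  -5 ]
[ 0  0   5  -3  |  15 ]
[ 0  0   0  -4  |   0 ]
Back-substitution:
x_4 = (0) / -4 = 0
x_3 = (15 - (-3)*(0)) / 5 = 3
x_2 = (-5 - (-3)*(3)) / 2 = 2
x_1 = (9 - (3)*(2) - (-4)*(3) - (3)*(0)) / 3 = 5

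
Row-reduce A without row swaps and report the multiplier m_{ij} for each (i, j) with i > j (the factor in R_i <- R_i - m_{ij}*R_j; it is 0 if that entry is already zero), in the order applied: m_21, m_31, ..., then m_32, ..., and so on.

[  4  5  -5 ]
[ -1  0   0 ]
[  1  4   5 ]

Forward elimination:
R2 <- R2 - (-1/4)*R1:  [    0   5/4  -5/4 ]
R3 <- R3 - (1/4)*R1:  [    0  11/4  25/4 ]
R3 <- R3 - (11/5)*R2:  [ 0  0  9 ]
Multipliers (in order of application): m_{21} = -1/4, m_{31} = 1/4, m_{32} = 11/5

multipliers: -1/4, 1/4, 11/5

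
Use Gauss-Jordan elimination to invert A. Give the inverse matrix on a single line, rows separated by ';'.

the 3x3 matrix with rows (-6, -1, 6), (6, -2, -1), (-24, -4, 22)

Gauss-Jordan on [A | I]:
R1 <- (1/-6)*R1:  [    1   1/6    -1  |  -1/6     0     0 ]
R2 <- R2 - (6)*R1:  [  0  -3   5  |   1   1   0 ]
R3 <- R3 - (-24)*R1:  [  0   0  -2  |  -4   0   1 ]
R2 <- (1/-3)*R2:  [    0     1  -5/3  |  -1/3  -1/3     0 ]
R1 <- R1 - (1/6)*R2:  [      1       0  -13/18  |    -1/9    1/18       0 ]
R3 <- (1/-2)*R3:  [    0     0     1  |     2     0  -1/2 ]
R1 <- R1 - (-13/18)*R3:  [      1       0       0  |     4/3    1/18  -13/36 ]
R2 <- R2 - (-5/3)*R3:  [    0     1     0  |     3  -1/3  -5/6 ]
Right block of [I | A^{-1}] is the inverse:
[ 4/3  1/18  -13/36 ]
[   3  -1/3    -5/6 ]
[   2     0    -1/2 ]

inverse = [4/3 1/18 -13/36; 3 -1/3 -5/6; 2 0 -1/2]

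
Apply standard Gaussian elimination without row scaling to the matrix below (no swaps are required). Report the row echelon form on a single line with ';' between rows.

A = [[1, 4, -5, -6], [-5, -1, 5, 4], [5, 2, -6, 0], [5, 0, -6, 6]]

Forward elimination:
R2 <- R2 - (-5)*R1:  [   0   19  -20  -26 ]
R3 <- R3 - (5)*R1:  [   0  -18   19   30 ]
R4 <- R4 - (5)*R1:  [   0  -20   19   36 ]
R3 <- R3 - (-18/19)*R2:  [      0       0    1/19  102/19 ]
R4 <- R4 - (-20/19)*R2:  [      0       0  -39/19  164/19 ]
R4 <- R4 - (-39)*R3:  [   0    0    0  218 ]
Row echelon form:
[ 1   4    -5      -6 ]
[ 0  19   -20     -26 ]
[ 0   0  1/19  102/19 ]
[ 0   0     0     218 ]

REF = [1 4 -5 -6; 0 19 -20 -26; 0 0 1/19 102/19; 0 0 0 218]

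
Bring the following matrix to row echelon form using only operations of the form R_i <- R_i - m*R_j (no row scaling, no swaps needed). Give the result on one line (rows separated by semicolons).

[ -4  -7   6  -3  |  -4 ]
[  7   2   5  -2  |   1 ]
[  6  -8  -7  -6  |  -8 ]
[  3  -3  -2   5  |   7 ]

Forward elimination:
R2 <- R2 - (-7/4)*R1:  [     0  -41/4   31/2  -29/4     -6 ]
R3 <- R3 - (-3/2)*R1:  [     0  -37/2      2  -21/2    -14 ]
R4 <- R4 - (-3/4)*R1:  [     0  -33/4    5/2   11/4      4 ]
R3 <- R3 - (74/41)*R2:  [        0         0  -1065/41    106/41   -130/41 ]
R4 <- R4 - (33/41)*R2:  [       0        0  -409/41   352/41   362/41 ]
R4 <- R4 - (409/1065)*R3:  [         0          0          0  8086/1065   2140/213 ]
Row echelon form:
[ -4     -7         6         -3  |        -4 ]
[  0  -41/4      31/2      -29/4  |        -6 ]
[  0      0  -1065/41     106/41  |   -130/41 ]
[  0      0         0  8086/1065  |  2140/213 ]

REF = [-4 -7 6 -3 -4; 0 -41/4 31/2 -29/4 -6; 0 0 -1065/41 106/41 -130/41; 0 0 0 8086/1065 2140/213]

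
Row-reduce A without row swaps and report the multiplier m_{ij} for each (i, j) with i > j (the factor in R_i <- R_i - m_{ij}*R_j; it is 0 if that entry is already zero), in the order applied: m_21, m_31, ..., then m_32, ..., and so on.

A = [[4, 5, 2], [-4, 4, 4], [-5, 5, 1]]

Forward elimination:
R2 <- R2 - (-1)*R1:  [ 0  9  6 ]
R3 <- R3 - (-5/4)*R1:  [    0  45/4   7/2 ]
R3 <- R3 - (5/4)*R2:  [  0   0  -4 ]
Multipliers (in order of application): m_{21} = -1, m_{31} = -5/4, m_{32} = 5/4

multipliers: -1, -5/4, 5/4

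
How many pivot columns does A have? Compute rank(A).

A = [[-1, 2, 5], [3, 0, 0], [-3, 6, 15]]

rank(A) = 2

Row reduction:
R2 <- R2 - (-3)*R1:  [  0   6  15 ]
R3 <- R3 - (3)*R1:  [ 0  0  0 ]
Row echelon form:
[ -1  2   5 ]
[  0  6  15 ]
[  0  0   0 ]
Nonzero rows / pivot columns: 2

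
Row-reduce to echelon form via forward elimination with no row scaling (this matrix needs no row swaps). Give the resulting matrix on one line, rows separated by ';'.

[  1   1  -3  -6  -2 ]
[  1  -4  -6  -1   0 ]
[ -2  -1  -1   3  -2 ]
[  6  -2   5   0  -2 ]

REF = [1 1 -3 -6 -2; 0 -5 -3 5 2; 0 0 -38/5 -8 -28/5; 0 0 0 -24/19 -260/19]

Forward elimination:
R2 <- R2 - (1)*R1:  [  0  -5  -3   5   2 ]
R3 <- R3 - (-2)*R1:  [  0   1  -7  -9  -6 ]
R4 <- R4 - (6)*R1:  [  0  -8  23  36  10 ]
R3 <- R3 - (-1/5)*R2:  [     0      0  -38/5     -8  -28/5 ]
R4 <- R4 - (8/5)*R2:  [     0      0  139/5     28   34/5 ]
R4 <- R4 - (-139/38)*R3:  [       0        0        0   -24/19  -260/19 ]
Row echelon form:
[ 1   1     -3      -6       -2 ]
[ 0  -5     -3       5        2 ]
[ 0   0  -38/5      -8    -28/5 ]
[ 0   0      0  -24/19  -260/19 ]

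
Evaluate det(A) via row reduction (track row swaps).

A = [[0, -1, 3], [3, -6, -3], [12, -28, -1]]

Forward elimination:
R1 <-> R2   (pivot in column 1 was zero)
[  3   -6  -3 ]
[  0   -1   3 ]
[ 12  -28  -1 ]
R3 <- R3 - (4)*R1:  [  0  -4  11 ]
R3 <- R3 - (4)*R2:  [  0   0  -1 ]
Upper-triangular form:
[ 3  -6  -3 ]
[ 0  -1   3 ]
[ 0   0  -1 ]
det(A) = (-1)^1 * (3) * (-1) * (-1) = -3  (1 row swap -> sign -1)

det(A) = -3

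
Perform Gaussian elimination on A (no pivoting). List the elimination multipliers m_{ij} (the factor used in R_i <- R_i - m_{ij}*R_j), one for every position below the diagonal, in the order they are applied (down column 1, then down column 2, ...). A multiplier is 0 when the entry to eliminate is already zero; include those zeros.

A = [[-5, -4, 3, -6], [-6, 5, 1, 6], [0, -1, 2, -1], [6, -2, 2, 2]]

Forward elimination:
R2 <- R2 - (6/5)*R1:  [     0   49/5  -13/5   66/5 ]
R3: entry in column 1 is already 0 -> m_{31} = 0 (no row operation needed)
R4 <- R4 - (-6/5)*R1:  [     0  -34/5   28/5  -26/5 ]
R3 <- R3 - (-5/49)*R2:  [     0      0  85/49  17/49 ]
R4 <- R4 - (-34/49)*R2:  [      0       0  186/49  194/49 ]
R4 <- R4 - (186/85)*R3:  [    0     0     0  16/5 ]
Multipliers (in order of application): m_{21} = 6/5, m_{31} = 0, m_{41} = -6/5, m_{32} = -5/49, m_{42} = -34/49, m_{43} = 186/85

multipliers: 6/5, 0, -6/5, -5/49, -34/49, 186/85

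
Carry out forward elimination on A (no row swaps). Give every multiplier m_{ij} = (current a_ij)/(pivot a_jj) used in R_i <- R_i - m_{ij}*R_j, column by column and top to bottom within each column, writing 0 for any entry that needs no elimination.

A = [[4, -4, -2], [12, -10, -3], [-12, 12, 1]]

Forward elimination:
R2 <- R2 - (3)*R1:  [ 0  2  3 ]
R3 <- R3 - (-3)*R1:  [  0   0  -5 ]
R3: entry in column 2 is already 0 -> m_{32} = 0 (no row operation needed)
Multipliers (in order of application): m_{21} = 3, m_{31} = -3, m_{32} = 0

multipliers: 3, -3, 0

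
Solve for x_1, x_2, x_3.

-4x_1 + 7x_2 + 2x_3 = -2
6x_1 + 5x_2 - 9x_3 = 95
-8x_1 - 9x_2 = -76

(5, 4, -5)

Forward elimination on [A|b]:
R2 <- R2 - (-3/2)*R1:  [    0  31/2    -6    92 ]
R3 <- R3 - (2)*R1:  [   0  -23   -4  -72 ]
R3 <- R3 - (-46/31)*R2:  [       0        0  -400/31  2000/31 ]
Row echelon form:
[ -4     7        2  |       -2 ]
[  0  31/2       -6  |       92 ]
[  0     0  -400/31  |  2000/31 ]
Back-substitution:
x_3 = (2000/31) / (-400/31) = -5
x_2 = (92 - (-6)*(-5)) / (31/2) = 4
x_1 = (-2 - (7)*(4) - (2)*(-5)) / -4 = 5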